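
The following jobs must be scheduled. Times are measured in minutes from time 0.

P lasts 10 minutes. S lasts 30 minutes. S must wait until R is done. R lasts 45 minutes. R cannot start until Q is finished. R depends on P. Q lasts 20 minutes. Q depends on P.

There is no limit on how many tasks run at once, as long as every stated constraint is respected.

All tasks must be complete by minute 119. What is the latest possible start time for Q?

24

To finish by minute 119, S (duration 30) must start no later than minute 89.
R has to be done before S (must start by minute 89). That means finishing by minute 89, i.e. starting by 89 − 45 = minute 44.
Since R (must start by minute 44) depends on it, Q must finish by minute 44. Backing off its 20-minute duration gives a latest start of minute 24.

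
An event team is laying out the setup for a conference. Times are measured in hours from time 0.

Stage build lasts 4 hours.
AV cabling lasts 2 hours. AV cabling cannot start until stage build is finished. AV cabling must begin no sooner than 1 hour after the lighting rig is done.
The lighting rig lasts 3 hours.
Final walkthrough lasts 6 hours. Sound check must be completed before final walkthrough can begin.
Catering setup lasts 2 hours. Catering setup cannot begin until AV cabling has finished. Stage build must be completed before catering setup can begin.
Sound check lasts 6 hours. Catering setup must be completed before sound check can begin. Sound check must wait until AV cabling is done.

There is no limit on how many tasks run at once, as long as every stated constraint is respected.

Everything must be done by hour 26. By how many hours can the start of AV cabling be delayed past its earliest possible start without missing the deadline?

6

The lighting rig has no prerequisites, so it starts at hour 0 and finishes at hour 3.
Nothing blocks stage build, so it runs from hour 0 to hour 4.
For AV cabling: stage build (finishes hour 4); the lighting rig (finishes hour 3, plus 1-hour gap → hour 4). Taking the maximum gives a start of hour 4, and it finishes at 4 + 2 = hour 6.

Working backward from the deadline:
Nothing follows final walkthrough; the deadline of hour 26 is its only limit. It must start by 26 − 6 = hour 20.
Sound check must finish before final walkthrough (must start by hour 20). With a 6-hour duration, sound check must start by 20 − 6 = hour 14.
Since sound check (must start by hour 14) depends on it, catering setup must finish by hour 14. Backing off its 2-hour duration gives a latest start of hour 12.
AV cabling must finish in time for catering setup (must start by hour 12); sound check (must start by hour 14). The tightest is hour 12, so AV cabling must start by 12 − 2 = hour 10.
So AV cabling can start as early as hour 4 and as late as hour 10, giving 10 − 4 = 6 hours of slack.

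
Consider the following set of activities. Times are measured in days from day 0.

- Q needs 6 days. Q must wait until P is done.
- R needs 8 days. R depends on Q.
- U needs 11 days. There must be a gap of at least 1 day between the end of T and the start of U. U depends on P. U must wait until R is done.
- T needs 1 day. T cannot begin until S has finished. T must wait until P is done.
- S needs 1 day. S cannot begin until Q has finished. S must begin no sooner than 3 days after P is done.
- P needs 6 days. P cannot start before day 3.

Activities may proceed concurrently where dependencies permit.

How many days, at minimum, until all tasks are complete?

34

P waits on its own release at day 3, so it starts at day 3 and finishes at 3 + 6 = day 9.
After P (finishes day 9), Q can start at day 9 and finishes at day 15.
For S: Q (finishes day 15); P (finishes day 9, plus 3-day gap → day 12). Taking the maximum gives a start of day 15, and it finishes at 15 + 1 = day 16.
T needs all of S (finishes day 16); P (finishes day 9). That puts its earliest start at day 16; it finishes at 16 + 1 = day 17.
After Q (finishes day 15), R can start at day 15 and finishes at day 23.
U cannot start until T (finishes day 17, plus 1-day gap → day 18); P (finishes day 9); R (finishes day 23). The controlling bound is day 23, so U finishes at 23 + 11 = day 34.
All tasks are finished once the last one completes. Finish times: P at 9, Q at 15, R at 23, S at 16, T at 17, U at 34. The latest is day 34.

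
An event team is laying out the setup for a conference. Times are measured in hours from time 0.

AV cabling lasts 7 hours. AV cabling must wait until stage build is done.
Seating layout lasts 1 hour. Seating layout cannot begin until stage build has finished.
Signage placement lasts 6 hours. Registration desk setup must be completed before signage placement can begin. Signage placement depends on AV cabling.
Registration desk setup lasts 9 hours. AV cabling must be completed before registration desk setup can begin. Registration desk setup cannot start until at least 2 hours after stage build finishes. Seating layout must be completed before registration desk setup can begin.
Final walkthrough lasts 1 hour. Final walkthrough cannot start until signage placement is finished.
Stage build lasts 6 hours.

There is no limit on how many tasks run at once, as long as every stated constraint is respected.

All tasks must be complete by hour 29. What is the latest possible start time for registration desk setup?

13

Nothing follows final walkthrough; the deadline of hour 29 is its only limit. It must start by 29 − 1 = hour 28.
Signage placement has to be done before final walkthrough (must start by hour 28). That means finishing by hour 28, i.e. starting by 28 − 6 = hour 22.
Since signage placement (must start by hour 22) depends on it, registration desk setup must finish by hour 22. Backing off its 9-hour duration gives a latest start of hour 13.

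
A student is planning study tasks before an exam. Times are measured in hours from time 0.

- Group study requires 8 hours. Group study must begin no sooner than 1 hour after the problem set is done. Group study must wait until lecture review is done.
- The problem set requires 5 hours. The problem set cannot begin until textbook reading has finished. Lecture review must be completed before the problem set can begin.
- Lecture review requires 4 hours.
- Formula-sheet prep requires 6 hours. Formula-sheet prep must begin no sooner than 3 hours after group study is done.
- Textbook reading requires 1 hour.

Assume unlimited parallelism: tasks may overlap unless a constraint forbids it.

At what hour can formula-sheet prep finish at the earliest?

27

Nothing blocks lecture review, so it runs from hour 0 to hour 4.
Textbook reading has no prerequisites, so it starts at hour 0 and finishes at hour 1.
The problem set needs all of textbook reading (finishes hour 1); lecture review (finishes hour 4). That puts its earliest start at hour 4; it finishes at 4 + 5 = hour 9.
For group study: the problem set (finishes hour 9, plus 1-hour gap → hour 10); lecture review (finishes hour 4). Taking the maximum gives a start of hour 10, and it finishes at 10 + 8 = hour 18.
Formula-sheet prep waits on group study (finishes hour 18, plus 3-hour gap → hour 21), so it starts at hour 21 and finishes at 21 + 6 = hour 27.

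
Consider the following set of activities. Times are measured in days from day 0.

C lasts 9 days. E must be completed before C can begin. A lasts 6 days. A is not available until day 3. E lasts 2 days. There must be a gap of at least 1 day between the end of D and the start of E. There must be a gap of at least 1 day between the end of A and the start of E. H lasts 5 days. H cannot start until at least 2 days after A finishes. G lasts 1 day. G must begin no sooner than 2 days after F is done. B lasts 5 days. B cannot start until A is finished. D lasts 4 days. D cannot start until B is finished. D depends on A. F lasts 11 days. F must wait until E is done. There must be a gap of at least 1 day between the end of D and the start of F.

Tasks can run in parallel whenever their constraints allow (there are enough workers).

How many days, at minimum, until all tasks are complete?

35

A cannot begin until its own release at day 3. It runs from day 3 to 3 + 6 = day 9.
After A (finishes day 9, plus 2-day gap → day 11), H can start at day 11 and finishes at day 16.
B waits on A (finishes day 9), so it starts at day 9 and finishes at 9 + 5 = day 14.
D needs all of B (finishes day 14); A (finishes day 9). That puts its earliest start at day 14; it finishes at 14 + 4 = day 18.
E cannot start until D (finishes day 18, plus 1-day gap → day 19); A (finishes day 9, plus 1-day gap → day 10). The controlling bound is day 19, so E finishes at 19 + 2 = day 21.
F needs all of E (finishes day 21); D (finishes day 18, plus 1-day gap → day 19). That puts its earliest start at day 21; it finishes at 21 + 11 = day 32.
G waits on F (finishes day 32, plus 2-day gap → day 34), so it starts at day 34 and finishes at 34 + 1 = day 35.
C waits on E (finishes day 21), so it starts at day 21 and finishes at 21 + 9 = day 30.
All tasks are finished once the last one completes. Finish times: A at 9, B at 14, C at 30, D at 18, E at 21, F at 32, G at 35, H at 16. The latest is day 35.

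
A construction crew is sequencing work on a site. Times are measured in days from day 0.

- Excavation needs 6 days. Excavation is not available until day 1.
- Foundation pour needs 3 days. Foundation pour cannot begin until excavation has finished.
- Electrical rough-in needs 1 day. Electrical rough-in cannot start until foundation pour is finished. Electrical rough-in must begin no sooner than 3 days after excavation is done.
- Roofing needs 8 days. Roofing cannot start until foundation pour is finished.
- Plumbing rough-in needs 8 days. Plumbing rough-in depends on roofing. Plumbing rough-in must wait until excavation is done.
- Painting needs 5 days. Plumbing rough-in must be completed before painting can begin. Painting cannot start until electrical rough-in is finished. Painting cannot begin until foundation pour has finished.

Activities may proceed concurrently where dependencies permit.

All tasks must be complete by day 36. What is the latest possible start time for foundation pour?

12

Painting has no dependents, so it just needs to finish by day 36. Starting by 36 − 5 = day 31 achieves that.
Plumbing rough-in must finish before painting (must start by day 31). With an 8-day duration, plumbing rough-in must start by 31 − 8 = day 23.
Roofing feeds into plumbing rough-in (must start by day 23); so roofing must finish by day 23 and therefore start by day 15.
Electrical rough-in feeds into painting (must start by day 31); so electrical rough-in must finish by day 31 and therefore start by day 30.
Foundation pour must finish in time for roofing (must start by day 15); electrical rough-in (must start by day 30); painting (must start by day 31). The tightest is day 15, so foundation pour must start by 15 − 3 = day 12.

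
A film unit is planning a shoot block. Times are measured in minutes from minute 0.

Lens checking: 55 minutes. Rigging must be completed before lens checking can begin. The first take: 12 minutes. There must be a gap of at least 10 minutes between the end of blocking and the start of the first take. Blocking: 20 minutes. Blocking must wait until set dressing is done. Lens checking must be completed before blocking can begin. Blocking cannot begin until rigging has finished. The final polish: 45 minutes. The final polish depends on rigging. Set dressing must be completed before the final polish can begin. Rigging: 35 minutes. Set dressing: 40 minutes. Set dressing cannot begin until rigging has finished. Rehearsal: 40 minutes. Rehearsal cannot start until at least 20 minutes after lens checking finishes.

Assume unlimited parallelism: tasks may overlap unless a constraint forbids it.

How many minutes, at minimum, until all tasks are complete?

Rigging has no prerequisites, so it starts at minute 0 and finishes at minute 35.
Lens checking waits on rigging (finishes minute 35), so it starts at minute 35 and finishes at 35 + 55 = minute 90.
Rehearsal cannot begin until lens checking (finishes minute 90, plus 20-minute gap → minute 110). It runs from minute 110 to 110 + 40 = minute 150.
After rigging (finishes minute 35), set dressing can start at minute 35 and finishes at minute 75.
The final polish cannot start until rigging (finishes minute 35); set dressing (finishes minute 75). The controlling bound is minute 75, so the final polish finishes at 75 + 45 = minute 120.
For blocking: set dressing (finishes minute 75); lens checking (finishes minute 90); rigging (finishes minute 35). Taking the maximum gives a start of minute 90, and it finishes at 90 + 20 = minute 110.
The first take waits on blocking (finishes minute 110, plus 10-minute gap → minute 120), so it starts at minute 120 and finishes at 120 + 12 = minute 132.
All tasks are finished once the last one completes. Finish times: Rigging at 35, Set dressing at 75, Lens checking at 90, Blocking at 110, Rehearsal at 150, The final polish at 120, The first take at 132. The latest is minute 150.

150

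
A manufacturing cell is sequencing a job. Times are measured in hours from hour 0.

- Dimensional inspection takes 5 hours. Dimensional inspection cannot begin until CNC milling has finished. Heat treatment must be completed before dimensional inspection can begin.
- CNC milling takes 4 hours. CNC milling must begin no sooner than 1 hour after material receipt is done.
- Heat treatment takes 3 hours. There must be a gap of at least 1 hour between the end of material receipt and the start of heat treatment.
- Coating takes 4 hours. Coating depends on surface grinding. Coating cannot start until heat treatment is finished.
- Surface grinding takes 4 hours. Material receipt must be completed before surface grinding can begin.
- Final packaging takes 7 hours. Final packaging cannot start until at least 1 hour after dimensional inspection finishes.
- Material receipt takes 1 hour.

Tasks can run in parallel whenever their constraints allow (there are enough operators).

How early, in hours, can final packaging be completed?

19

Nothing blocks material receipt, so it runs from hour 0 to hour 1.
After material receipt (finishes hour 1, plus 1-hour gap → hour 2), heat treatment can start at hour 2 and finishes at hour 5.
CNC milling cannot begin until material receipt (finishes hour 1, plus 1-hour gap → hour 2). It runs from hour 2 to 2 + 4 = hour 6.
Dimensional inspection needs all of CNC milling (finishes hour 6); heat treatment (finishes hour 5). That puts its earliest start at hour 6; it finishes at 6 + 5 = hour 11.
After dimensional inspection (finishes hour 11, plus 1-hour gap → hour 12), final packaging can start at hour 12 and finishes at hour 19.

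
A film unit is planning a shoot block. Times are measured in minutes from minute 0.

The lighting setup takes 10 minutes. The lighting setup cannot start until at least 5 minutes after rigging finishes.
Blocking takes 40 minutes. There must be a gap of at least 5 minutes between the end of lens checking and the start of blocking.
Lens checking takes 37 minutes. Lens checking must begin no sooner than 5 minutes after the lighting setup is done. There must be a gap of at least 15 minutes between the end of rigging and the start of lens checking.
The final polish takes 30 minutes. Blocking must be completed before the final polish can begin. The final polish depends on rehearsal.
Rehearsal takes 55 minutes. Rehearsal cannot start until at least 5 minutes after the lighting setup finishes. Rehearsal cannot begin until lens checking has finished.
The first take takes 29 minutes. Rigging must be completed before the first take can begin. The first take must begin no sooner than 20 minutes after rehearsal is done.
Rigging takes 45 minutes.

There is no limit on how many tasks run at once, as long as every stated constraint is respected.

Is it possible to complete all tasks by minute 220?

Rigging has no prerequisites, so it starts at minute 0 and finishes at minute 45.
The lighting setup waits on rigging (finishes minute 45, plus 5-minute gap → minute 50), so it starts at minute 50 and finishes at 50 + 10 = minute 60.
For lens checking: the lighting setup (finishes minute 60, plus 5-minute gap → minute 65); rigging (finishes minute 45, plus 15-minute gap → minute 60). Taking the maximum gives a start of minute 65, and it finishes at 65 + 37 = minute 102.
Rehearsal has to wait for the lighting setup (finishes minute 60, plus 5-minute gap → minute 65); lens checking (finishes minute 102). The latest of these is minute 102, so rehearsal runs minute 102 to 102 + 55 = minute 157.
The first take needs all of rigging (finishes minute 45); rehearsal (finishes minute 157, plus 20-minute gap → minute 177). That puts its earliest start at minute 177; it finishes at 177 + 29 = minute 206.
Blocking cannot begin until lens checking (finishes minute 102, plus 5-minute gap → minute 107). It runs from minute 107 to 107 + 40 = minute 147.
For the final polish: blocking (finishes minute 147); rehearsal (finishes minute 157). Taking the maximum gives a start of minute 157, and it finishes at 157 + 30 = minute 187.
Every task is finished by minute 206, which is no later than the deadline of 220, so the schedule is feasible.

Yes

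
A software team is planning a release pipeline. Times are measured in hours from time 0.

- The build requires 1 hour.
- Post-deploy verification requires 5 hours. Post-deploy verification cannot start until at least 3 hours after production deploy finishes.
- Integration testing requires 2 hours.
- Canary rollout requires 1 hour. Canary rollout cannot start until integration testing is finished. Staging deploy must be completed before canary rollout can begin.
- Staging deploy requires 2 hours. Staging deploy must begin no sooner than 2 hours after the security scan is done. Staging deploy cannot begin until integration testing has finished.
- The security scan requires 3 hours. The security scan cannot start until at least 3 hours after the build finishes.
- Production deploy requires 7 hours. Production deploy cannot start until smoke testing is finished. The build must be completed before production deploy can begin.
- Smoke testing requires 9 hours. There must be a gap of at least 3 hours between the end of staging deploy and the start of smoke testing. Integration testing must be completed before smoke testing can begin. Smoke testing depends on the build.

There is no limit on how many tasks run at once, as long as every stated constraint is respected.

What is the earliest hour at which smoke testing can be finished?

23

Nothing blocks integration testing, so it runs from hour 0 to hour 2.
The build has no prerequisites, so it starts at hour 0 and finishes at hour 1.
The security scan waits on the build (finishes hour 1, plus 3-hour gap → hour 4), so it starts at hour 4 and finishes at 4 + 3 = hour 7.
Staging deploy has to wait for the security scan (finishes hour 7, plus 2-hour gap → hour 9); integration testing (finishes hour 2). The latest of these is hour 9, so staging deploy runs hour 9 to 9 + 2 = hour 11.
For smoke testing: staging deploy (finishes hour 11, plus 3-hour gap → hour 14); integration testing (finishes hour 2); the build (finishes hour 1). Taking the maximum gives a start of hour 14, and it finishes at 14 + 9 = hour 23.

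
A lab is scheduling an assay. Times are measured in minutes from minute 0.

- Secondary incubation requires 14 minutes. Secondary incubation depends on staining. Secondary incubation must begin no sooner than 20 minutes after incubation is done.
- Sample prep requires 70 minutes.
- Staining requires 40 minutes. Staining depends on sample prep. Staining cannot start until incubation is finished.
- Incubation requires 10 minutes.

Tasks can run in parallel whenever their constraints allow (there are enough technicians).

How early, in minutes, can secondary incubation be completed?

124

Incubation can start immediately at minute 0; it finishes at minute 10.
Sample prep has no prerequisites, so it starts at minute 0 and finishes at minute 70.
Staining has to wait for sample prep (finishes minute 70); incubation (finishes minute 10). The latest of these is minute 70, so staining runs minute 70 to 70 + 40 = minute 110.
Secondary incubation needs all of staining (finishes minute 110); incubation (finishes minute 10, plus 20-minute gap → minute 30). That puts its earliest start at minute 110; it finishes at 110 + 14 = minute 124.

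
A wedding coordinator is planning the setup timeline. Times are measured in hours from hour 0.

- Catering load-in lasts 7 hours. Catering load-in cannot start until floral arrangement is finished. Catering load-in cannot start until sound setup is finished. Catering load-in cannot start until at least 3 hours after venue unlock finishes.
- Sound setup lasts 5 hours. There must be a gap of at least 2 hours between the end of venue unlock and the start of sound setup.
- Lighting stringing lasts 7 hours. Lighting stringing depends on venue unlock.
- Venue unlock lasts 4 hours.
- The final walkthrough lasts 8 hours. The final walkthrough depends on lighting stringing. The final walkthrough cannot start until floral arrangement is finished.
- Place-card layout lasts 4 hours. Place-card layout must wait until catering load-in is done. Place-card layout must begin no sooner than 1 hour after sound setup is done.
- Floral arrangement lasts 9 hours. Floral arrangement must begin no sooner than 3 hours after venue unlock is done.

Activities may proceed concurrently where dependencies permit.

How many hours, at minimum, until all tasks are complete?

27

Venue unlock has no prerequisites, so it starts at hour 0 and finishes at hour 4.
Sound setup waits on venue unlock (finishes hour 4, plus 2-hour gap → hour 6), so it starts at hour 6 and finishes at 6 + 5 = hour 11.
Lighting stringing waits on venue unlock (finishes hour 4), so it starts at hour 4 and finishes at 4 + 7 = hour 11.
After venue unlock (finishes hour 4, plus 3-hour gap → hour 7), floral arrangement can start at hour 7 and finishes at hour 16.
The final walkthrough needs all of lighting stringing (finishes hour 11); floral arrangement (finishes hour 16). That puts its earliest start at hour 16; it finishes at 16 + 8 = hour 24.
Catering load-in cannot start until floral arrangement (finishes hour 16); sound setup (finishes hour 11); venue unlock (finishes hour 4, plus 3-hour gap → hour 7). The controlling bound is hour 16, so catering load-in finishes at 16 + 7 = hour 23.
Place-card layout needs all of catering load-in (finishes hour 23); sound setup (finishes hour 11, plus 1-hour gap → hour 12). That puts its earliest start at hour 23; it finishes at 23 + 4 = hour 27.
All tasks are finished once the last one completes. Finish times: Venue unlock at 4, Floral arrangement at 16, Lighting stringing at 11, Sound setup at 11, Catering load-in at 23, Place-card layout at 27, The final walkthrough at 24. The latest is hour 27.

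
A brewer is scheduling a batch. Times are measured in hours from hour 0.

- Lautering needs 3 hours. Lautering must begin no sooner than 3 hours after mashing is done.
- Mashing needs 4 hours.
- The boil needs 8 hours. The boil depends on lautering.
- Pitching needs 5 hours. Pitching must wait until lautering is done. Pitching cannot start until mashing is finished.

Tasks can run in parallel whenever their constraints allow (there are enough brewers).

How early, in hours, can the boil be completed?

Mashing can start immediately at hour 0; it finishes at hour 4.
Lautering waits on mashing (finishes hour 4, plus 3-hour gap → hour 7), so it starts at hour 7 and finishes at 7 + 3 = hour 10.
After lautering (finishes hour 10), the boil can start at hour 10 and finishes at hour 18.

18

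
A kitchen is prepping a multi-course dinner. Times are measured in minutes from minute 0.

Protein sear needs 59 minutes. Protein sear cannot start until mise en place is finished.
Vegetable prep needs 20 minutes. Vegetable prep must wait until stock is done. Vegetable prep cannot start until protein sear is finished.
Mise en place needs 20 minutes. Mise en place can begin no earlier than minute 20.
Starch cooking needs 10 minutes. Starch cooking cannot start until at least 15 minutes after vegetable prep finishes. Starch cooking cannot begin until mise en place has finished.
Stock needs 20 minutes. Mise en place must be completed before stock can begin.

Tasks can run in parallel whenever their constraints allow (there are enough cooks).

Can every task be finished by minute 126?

Mise en place waits on its own release at minute 20, so it starts at minute 20 and finishes at 20 + 20 = minute 40.
Protein sear cannot begin until mise en place (finishes minute 40). It runs from minute 40 to 40 + 59 = minute 99.
After mise en place (finishes minute 40), stock can start at minute 40 and finishes at minute 60.
Vegetable prep needs all of stock (finishes minute 60); protein sear (finishes minute 99). That puts its earliest start at minute 99; it finishes at 99 + 20 = minute 119.
Starch cooking cannot start until vegetable prep (finishes minute 119, plus 15-minute gap → minute 134); mise en place (finishes minute 40). The controlling bound is minute 134, so starch cooking finishes at 134 + 10 = minute 144.
The earliest everything can be done is minute 144, which is after the deadline of 126, so it is not possible.

No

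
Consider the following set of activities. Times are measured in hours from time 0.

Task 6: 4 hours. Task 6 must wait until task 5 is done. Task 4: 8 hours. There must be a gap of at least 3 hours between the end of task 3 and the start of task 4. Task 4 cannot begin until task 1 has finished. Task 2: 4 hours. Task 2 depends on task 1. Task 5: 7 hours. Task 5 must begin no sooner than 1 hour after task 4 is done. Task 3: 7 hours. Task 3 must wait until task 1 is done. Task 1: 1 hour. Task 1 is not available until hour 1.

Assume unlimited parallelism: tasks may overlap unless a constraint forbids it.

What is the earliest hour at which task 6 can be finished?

Task 1 waits on its own release at hour 1, so it starts at hour 1 and finishes at 1 + 1 = hour 2.
After task 1 (finishes hour 2), task 3 can start at hour 2 and finishes at hour 9.
Task 4 needs all of task 3 (finishes hour 9, plus 3-hour gap → hour 12); task 1 (finishes hour 2). That puts its earliest start at hour 12; it finishes at 12 + 8 = hour 20.
Task 5 cannot begin until task 4 (finishes hour 20, plus 1-hour gap → hour 21). It runs from hour 21 to 21 + 7 = hour 28.
Task 6 cannot begin until task 5 (finishes hour 28). It runs from hour 28 to 28 + 4 = hour 32.

32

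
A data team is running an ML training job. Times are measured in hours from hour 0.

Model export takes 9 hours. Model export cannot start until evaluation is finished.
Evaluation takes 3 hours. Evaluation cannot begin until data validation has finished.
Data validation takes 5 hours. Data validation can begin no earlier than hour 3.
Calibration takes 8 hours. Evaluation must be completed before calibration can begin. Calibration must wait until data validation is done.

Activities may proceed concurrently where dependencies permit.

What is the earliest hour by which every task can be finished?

After its own release at hour 3, data validation can start at hour 3 and finishes at hour 8.
Evaluation waits on data validation (finishes hour 8), so it starts at hour 8 and finishes at 8 + 3 = hour 11.
Model export waits on evaluation (finishes hour 11), so it starts at hour 11 and finishes at 11 + 9 = hour 20.
For calibration: evaluation (finishes hour 11); data validation (finishes hour 8). Taking the maximum gives a start of hour 11, and it finishes at 11 + 8 = hour 19.
All tasks are finished once the last one completes. Finish times: Data validation at 8, Evaluation at 11, Calibration at 19, Model export at 20. The latest is hour 20.

20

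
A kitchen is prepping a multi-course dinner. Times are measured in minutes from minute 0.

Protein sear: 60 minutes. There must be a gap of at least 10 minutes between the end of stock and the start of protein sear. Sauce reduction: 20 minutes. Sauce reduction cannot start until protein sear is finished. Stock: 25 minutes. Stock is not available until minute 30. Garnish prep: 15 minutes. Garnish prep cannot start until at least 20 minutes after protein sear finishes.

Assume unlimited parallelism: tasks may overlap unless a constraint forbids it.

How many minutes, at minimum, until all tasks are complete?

Stock waits on its own release at minute 30, so it starts at minute 30 and finishes at 30 + 25 = minute 55.
Protein sear waits on stock (finishes minute 55, plus 10-minute gap → minute 65), so it starts at minute 65 and finishes at 65 + 60 = minute 125.
Garnish prep waits on protein sear (finishes minute 125, plus 20-minute gap → minute 145), so it starts at minute 145 and finishes at 145 + 15 = minute 160.
After protein sear (finishes minute 125), sauce reduction can start at minute 125 and finishes at minute 145.
All tasks are finished once the last one completes. Finish times: Stock at 55, Protein sear at 125, Sauce reduction at 145, Garnish prep at 160. The latest is minute 160.

160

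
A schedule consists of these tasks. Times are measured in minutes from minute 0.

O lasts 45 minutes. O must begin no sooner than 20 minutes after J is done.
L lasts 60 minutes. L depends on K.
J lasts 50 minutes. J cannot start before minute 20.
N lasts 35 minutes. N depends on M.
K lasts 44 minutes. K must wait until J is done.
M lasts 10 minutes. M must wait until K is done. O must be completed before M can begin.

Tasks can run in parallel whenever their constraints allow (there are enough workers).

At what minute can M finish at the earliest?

145

J waits on its own release at minute 20, so it starts at minute 20 and finishes at 20 + 50 = minute 70.
O cannot begin until J (finishes minute 70, plus 20-minute gap → minute 90). It runs from minute 90 to 90 + 45 = minute 135.
K waits on J (finishes minute 70), so it starts at minute 70 and finishes at 70 + 44 = minute 114.
M needs all of K (finishes minute 114); O (finishes minute 135). That puts its earliest start at minute 135; it finishes at 135 + 10 = minute 145.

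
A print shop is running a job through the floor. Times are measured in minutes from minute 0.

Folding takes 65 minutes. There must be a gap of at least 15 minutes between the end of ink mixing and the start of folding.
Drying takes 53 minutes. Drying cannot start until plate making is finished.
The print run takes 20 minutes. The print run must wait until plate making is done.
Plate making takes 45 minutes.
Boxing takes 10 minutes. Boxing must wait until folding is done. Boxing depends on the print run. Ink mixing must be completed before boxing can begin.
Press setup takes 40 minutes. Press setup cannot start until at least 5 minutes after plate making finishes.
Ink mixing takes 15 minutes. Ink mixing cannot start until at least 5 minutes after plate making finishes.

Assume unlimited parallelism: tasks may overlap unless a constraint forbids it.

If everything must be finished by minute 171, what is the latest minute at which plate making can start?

Boxing has no dependents, so it just needs to finish by minute 171. Starting by 171 − 10 = minute 161 achieves that.
Folding must finish before boxing (must start by minute 161). With a 65-minute duration, folding must start by 161 − 65 = minute 96.
Ink mixing must finish in time for folding (must start by minute 96, minus 15-minute gap → minute 81); boxing (must start by minute 161). The tightest is minute 81, so ink mixing must start by 81 − 15 = minute 66.
Press setup has no dependents, so it just needs to finish by minute 171. Starting by 171 − 40 = minute 131 achieves that.
The print run has to be done before boxing (must start by minute 161). That means finishing by minute 161, i.e. starting by 161 − 20 = minute 141.
To finish by minute 171, drying (duration 53) must start no later than minute 118.
Plate making must finish in time for ink mixing (must start by minute 66, minus 5-minute gap → minute 61); press setup (must start by minute 131, minus 5-minute gap → minute 126); the print run (must start by minute 141); drying (must start by minute 118). The tightest is minute 61, so plate making must start by 61 − 45 = minute 16.

16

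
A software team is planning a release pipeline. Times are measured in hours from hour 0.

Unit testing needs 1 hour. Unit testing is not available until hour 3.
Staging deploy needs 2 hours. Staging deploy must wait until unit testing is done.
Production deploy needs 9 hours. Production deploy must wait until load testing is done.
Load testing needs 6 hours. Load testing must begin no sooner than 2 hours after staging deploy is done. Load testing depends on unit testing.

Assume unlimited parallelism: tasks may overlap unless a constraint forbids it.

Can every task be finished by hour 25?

Yes

After its own release at hour 3, unit testing can start at hour 3 and finishes at hour 4.
Staging deploy cannot begin until unit testing (finishes hour 4). It runs from hour 4 to 4 + 2 = hour 6.
Load testing has to wait for staging deploy (finishes hour 6, plus 2-hour gap → hour 8); unit testing (finishes hour 4). The latest of these is hour 8, so load testing runs hour 8 to 8 + 6 = hour 14.
After load testing (finishes hour 14), production deploy can start at hour 14 and finishes at hour 23.
Every task is finished by hour 23, which is no later than the deadline of 25, so the schedule is feasible.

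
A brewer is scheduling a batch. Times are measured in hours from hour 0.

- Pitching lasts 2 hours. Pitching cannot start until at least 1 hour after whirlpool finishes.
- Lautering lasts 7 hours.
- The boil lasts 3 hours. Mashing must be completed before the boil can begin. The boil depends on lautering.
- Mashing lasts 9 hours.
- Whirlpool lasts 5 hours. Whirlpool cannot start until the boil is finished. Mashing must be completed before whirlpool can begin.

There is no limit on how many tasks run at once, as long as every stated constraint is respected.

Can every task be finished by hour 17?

No

Lautering can start immediately at hour 0; it finishes at hour 7.
Mashing can start immediately at hour 0; it finishes at hour 9.
The boil needs all of mashing (finishes hour 9); lautering (finishes hour 7). That puts its earliest start at hour 9; it finishes at 9 + 3 = hour 12.
Whirlpool cannot start until the boil (finishes hour 12); mashing (finishes hour 9). The controlling bound is hour 12, so whirlpool finishes at 12 + 5 = hour 17.
After whirlpool (finishes hour 17, plus 1-hour gap → hour 18), pitching can start at hour 18 and finishes at hour 20.
The earliest everything can be done is hour 20, which is after the deadline of 17, so it is not possible.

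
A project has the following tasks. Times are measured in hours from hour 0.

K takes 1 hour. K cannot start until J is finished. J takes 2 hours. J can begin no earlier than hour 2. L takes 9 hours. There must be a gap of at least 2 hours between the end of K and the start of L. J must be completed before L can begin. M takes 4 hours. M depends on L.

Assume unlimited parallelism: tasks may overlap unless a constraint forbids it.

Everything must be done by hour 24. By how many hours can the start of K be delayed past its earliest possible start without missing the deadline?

After its own release at hour 2, J can start at hour 2 and finishes at hour 4.
K cannot begin until J (finishes hour 4). It runs from hour 4 to 4 + 1 = hour 5.

Working backward from the deadline:
Nothing follows M; the deadline of hour 24 is its only limit. It must start by 24 − 4 = hour 20.
Since M (must start by hour 20) depends on it, L must finish by hour 20. Backing off its 9-hour duration gives a latest start of hour 11.
K must finish before L (must start by hour 11, minus 2-hour gap → hour 9). With a 1-hour duration, K must start by 9 − 1 = hour 8.
So K can start as early as hour 4 and as late as hour 8, giving 8 − 4 = 4 hours of slack.

4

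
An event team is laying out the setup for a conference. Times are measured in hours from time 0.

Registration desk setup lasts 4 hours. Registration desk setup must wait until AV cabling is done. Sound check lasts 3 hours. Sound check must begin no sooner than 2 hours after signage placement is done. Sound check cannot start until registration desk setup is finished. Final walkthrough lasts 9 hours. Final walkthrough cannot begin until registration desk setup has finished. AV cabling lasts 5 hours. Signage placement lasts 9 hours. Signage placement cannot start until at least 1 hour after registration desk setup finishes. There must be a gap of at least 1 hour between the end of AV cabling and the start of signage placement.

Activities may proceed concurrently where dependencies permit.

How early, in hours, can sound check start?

Nothing blocks AV cabling, so it runs from hour 0 to hour 5.
Registration desk setup cannot begin until AV cabling (finishes hour 5). It runs from hour 5 to 5 + 4 = hour 9.
Signage placement has to wait for registration desk setup (finishes hour 9, plus 1-hour gap → hour 10); AV cabling (finishes hour 5, plus 1-hour gap → hour 6). The latest of these is hour 10, so signage placement runs hour 10 to 10 + 9 = hour 19.
Sound check waits on signage placement (finishes hour 19, plus 2-hour gap → hour 21); registration desk setup (finishes hour 9). The latest of these is hour 21, which is the earliest sound check can start.

21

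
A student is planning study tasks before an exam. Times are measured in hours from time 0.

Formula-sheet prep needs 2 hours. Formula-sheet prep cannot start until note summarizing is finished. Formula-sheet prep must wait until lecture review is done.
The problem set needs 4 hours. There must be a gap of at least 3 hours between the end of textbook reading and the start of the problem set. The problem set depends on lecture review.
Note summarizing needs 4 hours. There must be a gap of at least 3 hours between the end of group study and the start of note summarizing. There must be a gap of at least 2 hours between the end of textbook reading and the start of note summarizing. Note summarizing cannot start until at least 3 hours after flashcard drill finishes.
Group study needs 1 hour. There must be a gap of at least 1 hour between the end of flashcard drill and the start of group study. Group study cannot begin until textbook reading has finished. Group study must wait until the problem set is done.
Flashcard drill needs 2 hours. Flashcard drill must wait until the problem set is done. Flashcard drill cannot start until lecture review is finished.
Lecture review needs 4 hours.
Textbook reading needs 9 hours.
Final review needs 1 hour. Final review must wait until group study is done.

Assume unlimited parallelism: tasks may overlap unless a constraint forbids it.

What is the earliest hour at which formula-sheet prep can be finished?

Lecture review can start immediately at hour 0; it finishes at hour 4.
Nothing blocks textbook reading, so it runs from hour 0 to hour 9.
The problem set cannot start until textbook reading (finishes hour 9, plus 3-hour gap → hour 12); lecture review (finishes hour 4). The controlling bound is hour 12, so the problem set finishes at 12 + 4 = hour 16.
Flashcard drill has to wait for the problem set (finishes hour 16); lecture review (finishes hour 4). The latest of these is hour 16, so flashcard drill runs hour 16 to 16 + 2 = hour 18.
Group study needs all of flashcard drill (finishes hour 18, plus 1-hour gap → hour 19); textbook reading (finishes hour 9); the problem set (finishes hour 16). That puts its earliest start at hour 19; it finishes at 19 + 1 = hour 20.
For note summarizing: group study (finishes hour 20, plus 3-hour gap → hour 23); textbook reading (finishes hour 9, plus 2-hour gap → hour 11); flashcard drill (finishes hour 18, plus 3-hour gap → hour 21). Taking the maximum gives a start of hour 23, and it finishes at 23 + 4 = hour 27.
Formula-sheet prep needs all of note summarizing (finishes hour 27); lecture review (finishes hour 4). That puts its earliest start at hour 27; it finishes at 27 + 2 = hour 29.

29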